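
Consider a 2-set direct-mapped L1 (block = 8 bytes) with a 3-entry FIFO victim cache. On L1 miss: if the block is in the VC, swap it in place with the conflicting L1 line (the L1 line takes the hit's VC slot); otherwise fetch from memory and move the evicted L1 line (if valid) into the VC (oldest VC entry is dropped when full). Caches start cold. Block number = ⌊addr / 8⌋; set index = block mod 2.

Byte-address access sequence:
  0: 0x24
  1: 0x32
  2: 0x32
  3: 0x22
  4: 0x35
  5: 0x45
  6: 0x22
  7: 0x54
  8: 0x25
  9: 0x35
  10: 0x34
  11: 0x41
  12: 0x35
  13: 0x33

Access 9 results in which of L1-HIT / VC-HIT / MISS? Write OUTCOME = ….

OUTCOME = VC-HIT

0: 0x24 (blk 4, set 0) → MISS  vc=[]
1: 0x32 (blk 6, set 0) → MISS  vc=[4]
2: 0x32 (blk 6, set 0) → L1-HIT  vc=[4]
3: 0x22 (blk 4, set 0) → VC-HIT  vc=[6]
4: 0x35 (blk 6, set 0) → VC-HIT  vc=[4]
5: 0x45 (blk 8, set 0) → MISS  vc=[4, 6]
6: 0x22 (blk 4, set 0) → VC-HIT  vc=[8, 6]
7: 0x54 (blk 10, set 0) → MISS  vc=[8, 6, 4]
8: 0x25 (blk 4, set 0) → VC-HIT  vc=[8, 6, 10]
9: 0x35 (blk 6, set 0) → VC-HIT  vc=[8, 4, 10]
10: 0x34 (blk 6, set 0) → L1-HIT  vc=[8, 4, 10]
11: 0x41 (blk 8, set 0) → VC-HIT  vc=[6, 4, 10]
12: 0x35 (blk 6, set 0) → VC-HIT  vc=[8, 4, 10]
13: 0x33 (blk 6, set 0) → L1-HIT  vc=[8, 4, 10]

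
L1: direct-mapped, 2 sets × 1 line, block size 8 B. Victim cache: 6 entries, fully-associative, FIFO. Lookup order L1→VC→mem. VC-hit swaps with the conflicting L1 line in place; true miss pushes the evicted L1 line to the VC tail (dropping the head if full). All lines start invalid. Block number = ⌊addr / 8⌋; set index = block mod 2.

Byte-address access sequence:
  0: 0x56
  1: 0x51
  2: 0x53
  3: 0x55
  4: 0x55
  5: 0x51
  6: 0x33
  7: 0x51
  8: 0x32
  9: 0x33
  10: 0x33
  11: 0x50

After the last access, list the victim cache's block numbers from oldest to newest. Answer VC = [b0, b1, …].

  [0] addr=0x56 blk=10 s=0: MISS | VC []
  [1] addr=0x51 blk=10 s=0: L1-HIT | VC []
  [2] addr=0x53 blk=10 s=0: L1-HIT | VC []
  [3] addr=0x55 blk=10 s=0: L1-HIT | VC []
  [4] addr=0x55 blk=10 s=0: L1-HIT | VC []
  [5] addr=0x51 blk=10 s=0: L1-HIT | VC []
  [6] addr=0x33 blk=6 s=0: MISS | VC [10]
  [7] addr=0x51 blk=10 s=0: VC-HIT | VC [6]
  [8] addr=0x32 blk=6 s=0: VC-HIT | VC [10]
  [9] addr=0x33 blk=6 s=0: L1-HIT | VC [10]
  [10] addr=0x33 blk=6 s=0: L1-HIT | VC [10]
  [11] addr=0x50 blk=10 s=0: VC-HIT | VC [6]

VC = [6]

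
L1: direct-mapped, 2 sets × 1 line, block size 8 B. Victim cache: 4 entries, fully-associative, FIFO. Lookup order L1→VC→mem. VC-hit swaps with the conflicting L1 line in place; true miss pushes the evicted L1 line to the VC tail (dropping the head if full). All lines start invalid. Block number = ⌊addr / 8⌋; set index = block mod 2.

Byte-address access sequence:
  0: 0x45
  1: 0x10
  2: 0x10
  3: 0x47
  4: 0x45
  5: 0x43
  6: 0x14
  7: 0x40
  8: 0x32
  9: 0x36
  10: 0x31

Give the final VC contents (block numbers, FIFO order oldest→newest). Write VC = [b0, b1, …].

  [0] addr=0x45 blk=8 s=0: MISS | VC []
  [1] addr=0x10 blk=2 s=0: MISS | VC [8]
  [2] addr=0x10 blk=2 s=0: L1-HIT | VC [8]
  [3] addr=0x47 blk=8 s=0: VC-HIT | VC [2]
  [4] addr=0x45 blk=8 s=0: L1-HIT | VC [2]
  [5] addr=0x43 blk=8 s=0: L1-HIT | VC [2]
  [6] addr=0x14 blk=2 s=0: VC-HIT | VC [8]
  [7] addr=0x40 blk=8 s=0: VC-HIT | VC [2]
  [8] addr=0x32 blk=6 s=0: MISS | VC [2, 8]
  [9] addr=0x36 blk=6 s=0: L1-HIT | VC [2, 8]
  [10] addr=0x31 blk=6 s=0: L1-HIT | VC [2, 8]

VC = [2, 8]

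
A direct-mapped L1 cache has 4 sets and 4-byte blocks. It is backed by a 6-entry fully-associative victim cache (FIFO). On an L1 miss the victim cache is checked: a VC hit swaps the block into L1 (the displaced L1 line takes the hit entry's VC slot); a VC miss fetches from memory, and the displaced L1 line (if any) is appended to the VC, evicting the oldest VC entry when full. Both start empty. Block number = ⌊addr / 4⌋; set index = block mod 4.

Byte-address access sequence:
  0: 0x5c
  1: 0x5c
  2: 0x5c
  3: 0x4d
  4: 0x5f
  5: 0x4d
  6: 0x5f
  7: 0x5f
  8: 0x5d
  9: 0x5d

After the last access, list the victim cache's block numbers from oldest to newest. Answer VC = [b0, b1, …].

  [0] addr=0x5c blk=23 s=3: MISS | VC []
  [1] addr=0x5c blk=23 s=3: L1-HIT | VC []
  [2] addr=0x5c blk=23 s=3: L1-HIT | VC []
  [3] addr=0x4d blk=19 s=3: MISS | VC [23]
  [4] addr=0x5f blk=23 s=3: VC-HIT | VC [19]
  [5] addr=0x4d blk=19 s=3: VC-HIT | VC [23]
  [6] addr=0x5f blk=23 s=3: VC-HIT | VC [19]
  [7] addr=0x5f blk=23 s=3: L1-HIT | VC [19]
  [8] addr=0x5d blk=23 s=3: L1-HIT | VC [19]
  [9] addr=0x5d blk=23 s=3: L1-HIT | VC [19]

VC = [19]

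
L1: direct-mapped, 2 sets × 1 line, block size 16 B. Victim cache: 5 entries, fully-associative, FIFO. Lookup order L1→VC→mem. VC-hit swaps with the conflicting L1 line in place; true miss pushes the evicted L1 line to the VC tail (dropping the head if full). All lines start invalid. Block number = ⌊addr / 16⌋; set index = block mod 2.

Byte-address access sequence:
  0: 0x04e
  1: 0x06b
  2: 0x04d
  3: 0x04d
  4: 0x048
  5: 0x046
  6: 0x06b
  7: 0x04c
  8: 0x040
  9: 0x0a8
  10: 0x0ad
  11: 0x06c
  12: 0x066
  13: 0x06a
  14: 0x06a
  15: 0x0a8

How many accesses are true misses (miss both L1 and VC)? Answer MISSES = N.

MISSES = 3

  [0] addr=0x4e blk=4 s=0: MISS | VC []
  [1] addr=0x6b blk=6 s=0: MISS | VC [4]
  [2] addr=0x4d blk=4 s=0: VC-HIT | VC [6]
  [3] addr=0x4d blk=4 s=0: L1-HIT | VC [6]
  [4] addr=0x48 blk=4 s=0: L1-HIT | VC [6]
  [5] addr=0x46 blk=4 s=0: L1-HIT | VC [6]
  [6] addr=0x6b blk=6 s=0: VC-HIT | VC [4]
  [7] addr=0x4c blk=4 s=0: VC-HIT | VC [6]
  [8] addr=0x40 blk=4 s=0: L1-HIT | VC [6]
  [9] addr=0xa8 blk=10 s=0: MISS | VC [6, 4]
  [10] addr=0xad blk=10 s=0: L1-HIT | VC [6, 4]
  [11] addr=0x6c blk=6 s=0: VC-HIT | VC [10, 4]
  [12] addr=0x66 blk=6 s=0: L1-HIT | VC [10, 4]
  [13] addr=0x6a blk=6 s=0: L1-HIT | VC [10, 4]
  [14] addr=0x6a blk=6 s=0: L1-HIT | VC [10, 4]
  [15] addr=0xa8 blk=10 s=0: VC-HIT | VC [6, 4]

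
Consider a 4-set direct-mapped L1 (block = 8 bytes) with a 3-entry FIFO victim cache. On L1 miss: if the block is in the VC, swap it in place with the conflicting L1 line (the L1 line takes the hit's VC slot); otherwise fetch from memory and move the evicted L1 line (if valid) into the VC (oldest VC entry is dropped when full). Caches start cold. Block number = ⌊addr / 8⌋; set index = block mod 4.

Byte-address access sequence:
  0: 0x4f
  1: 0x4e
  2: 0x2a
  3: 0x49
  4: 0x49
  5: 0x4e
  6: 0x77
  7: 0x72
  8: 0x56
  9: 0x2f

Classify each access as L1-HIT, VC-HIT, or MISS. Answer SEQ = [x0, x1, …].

SEQ = [MISS, L1-HIT, MISS, VC-HIT, L1-HIT, L1-HIT, MISS, L1-HIT, MISS, VC-HIT]

0: 0x4f (blk 9, set 1) → MISS  vc=[]
1: 0x4e (blk 9, set 1) → L1-HIT  vc=[]
2: 0x2a (blk 5, set 1) → MISS  vc=[9]
3: 0x49 (blk 9, set 1) → VC-HIT  vc=[5]
4: 0x49 (blk 9, set 1) → L1-HIT  vc=[5]
5: 0x4e (blk 9, set 1) → L1-HIT  vc=[5]
6: 0x77 (blk 14, set 2) → MISS  vc=[5]
7: 0x72 (blk 14, set 2) → L1-HIT  vc=[5]
8: 0x56 (blk 10, set 2) → MISS  vc=[5, 14]
9: 0x2f (blk 5, set 1) → VC-HIT  vc=[9, 14]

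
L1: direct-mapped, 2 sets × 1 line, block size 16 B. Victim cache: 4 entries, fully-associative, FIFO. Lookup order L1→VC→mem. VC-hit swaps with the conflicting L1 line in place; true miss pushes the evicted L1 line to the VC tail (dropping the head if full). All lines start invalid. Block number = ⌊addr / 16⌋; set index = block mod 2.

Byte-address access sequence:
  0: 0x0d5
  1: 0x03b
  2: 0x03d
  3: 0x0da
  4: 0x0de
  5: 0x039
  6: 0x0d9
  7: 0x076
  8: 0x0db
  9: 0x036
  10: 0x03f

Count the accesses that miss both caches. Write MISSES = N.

MISSES = 3

0: 0xd5 (blk 13, set 1) → MISS  vc=[]
1: 0x3b (blk 3, set 1) → MISS  vc=[13]
2: 0x3d (blk 3, set 1) → L1-HIT  vc=[13]
3: 0xda (blk 13, set 1) → VC-HIT  vc=[3]
4: 0xde (blk 13, set 1) → L1-HIT  vc=[3]
5: 0x39 (blk 3, set 1) → VC-HIT  vc=[13]
6: 0xd9 (blk 13, set 1) → VC-HIT  vc=[3]
7: 0x76 (blk 7, set 1) → MISS  vc=[3, 13]
8: 0xdb (blk 13, set 1) → VC-HIT  vc=[3, 7]
9: 0x36 (blk 3, set 1) → VC-HIT  vc=[13, 7]
10: 0x3f (blk 3, set 1) → L1-HIT  vc=[13, 7]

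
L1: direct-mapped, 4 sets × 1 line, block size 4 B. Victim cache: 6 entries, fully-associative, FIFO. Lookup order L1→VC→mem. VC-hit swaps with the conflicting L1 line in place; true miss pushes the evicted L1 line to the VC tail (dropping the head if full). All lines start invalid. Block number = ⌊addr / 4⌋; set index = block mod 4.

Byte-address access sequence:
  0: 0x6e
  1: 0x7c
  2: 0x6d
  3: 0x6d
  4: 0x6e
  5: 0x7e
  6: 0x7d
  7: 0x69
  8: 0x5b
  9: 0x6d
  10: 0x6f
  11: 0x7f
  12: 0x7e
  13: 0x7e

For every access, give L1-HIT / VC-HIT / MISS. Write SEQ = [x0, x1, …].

#0 0x6e→b27/s3 MISS; vc=[]
#1 0x7c→b31/s3 MISS; vc=[27]
#2 0x6d→b27/s3 VC-HIT; vc=[31]
#3 0x6d→b27/s3 L1-HIT; vc=[31]
#4 0x6e→b27/s3 L1-HIT; vc=[31]
#5 0x7e→b31/s3 VC-HIT; vc=[27]
#6 0x7d→b31/s3 L1-HIT; vc=[27]
#7 0x69→b26/s2 MISS; vc=[27]
#8 0x5b→b22/s2 MISS; vc=[27,26]
#9 0x6d→b27/s3 VC-HIT; vc=[31,26]
#10 0x6f→b27/s3 L1-HIT; vc=[31,26]
#11 0x7f→b31/s3 VC-HIT; vc=[27,26]
#12 0x7e→b31/s3 L1-HIT; vc=[27,26]
#13 0x7e→b31/s3 L1-HIT; vc=[27,26]

SEQ = [MISS, MISS, VC-HIT, L1-HIT, L1-HIT, VC-HIT, L1-HIT, MISS, MISS, VC-HIT, L1-HIT, VC-HIT, L1-HIT, L1-HIT]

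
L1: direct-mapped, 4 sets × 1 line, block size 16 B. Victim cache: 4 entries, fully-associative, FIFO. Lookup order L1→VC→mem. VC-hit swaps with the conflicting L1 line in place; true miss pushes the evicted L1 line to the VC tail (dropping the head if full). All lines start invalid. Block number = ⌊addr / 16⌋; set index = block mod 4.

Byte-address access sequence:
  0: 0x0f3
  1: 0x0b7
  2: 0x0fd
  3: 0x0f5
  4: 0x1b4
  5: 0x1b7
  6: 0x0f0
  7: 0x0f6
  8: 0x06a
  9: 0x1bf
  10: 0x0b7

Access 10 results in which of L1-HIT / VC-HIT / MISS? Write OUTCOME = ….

OUTCOME = VC-HIT

  [0] addr=0xf3 blk=15 s=3: MISS | VC []
  [1] addr=0xb7 blk=11 s=3: MISS | VC [15]
  [2] addr=0xfd blk=15 s=3: VC-HIT | VC [11]
  [3] addr=0xf5 blk=15 s=3: L1-HIT | VC [11]
  [4] addr=0x1b4 blk=27 s=3: MISS | VC [11, 15]
  [5] addr=0x1b7 blk=27 s=3: L1-HIT | VC [11, 15]
  [6] addr=0xf0 blk=15 s=3: VC-HIT | VC [11, 27]
  [7] addr=0xf6 blk=15 s=3: L1-HIT | VC [11, 27]
  [8] addr=0x6a blk=6 s=2: MISS | VC [11, 27]
  [9] addr=0x1bf blk=27 s=3: VC-HIT | VC [11, 15]
  [10] addr=0xb7 blk=11 s=3: VC-HIT | VC [27, 15]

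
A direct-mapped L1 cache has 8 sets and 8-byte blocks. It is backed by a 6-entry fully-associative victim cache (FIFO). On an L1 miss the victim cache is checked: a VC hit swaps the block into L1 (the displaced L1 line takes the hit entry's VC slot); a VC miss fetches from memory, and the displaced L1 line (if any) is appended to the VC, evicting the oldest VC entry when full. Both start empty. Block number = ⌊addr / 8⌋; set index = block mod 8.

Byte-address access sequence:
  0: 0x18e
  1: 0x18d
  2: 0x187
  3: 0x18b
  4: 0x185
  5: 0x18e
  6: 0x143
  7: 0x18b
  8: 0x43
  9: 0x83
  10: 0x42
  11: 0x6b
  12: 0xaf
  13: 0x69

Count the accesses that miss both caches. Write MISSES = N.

#0 0x18e→b49/s1 MISS; vc=[]
#1 0x18d→b49/s1 L1-HIT; vc=[]
#2 0x187→b48/s0 MISS; vc=[]
#3 0x18b→b49/s1 L1-HIT; vc=[]
#4 0x185→b48/s0 L1-HIT; vc=[]
#5 0x18e→b49/s1 L1-HIT; vc=[]
#6 0x143→b40/s0 MISS; vc=[48]
#7 0x18b→b49/s1 L1-HIT; vc=[48]
#8 0x43→b8/s0 MISS; vc=[48,40]
#9 0x83→b16/s0 MISS; vc=[48,40,8]
#10 0x42→b8/s0 VC-HIT; vc=[48,40,16]
#11 0x6b→b13/s5 MISS; vc=[48,40,16]
#12 0xaf→b21/s5 MISS; vc=[48,40,16,13]
#13 0x69→b13/s5 VC-HIT; vc=[48,40,16,21]

MISSES = 7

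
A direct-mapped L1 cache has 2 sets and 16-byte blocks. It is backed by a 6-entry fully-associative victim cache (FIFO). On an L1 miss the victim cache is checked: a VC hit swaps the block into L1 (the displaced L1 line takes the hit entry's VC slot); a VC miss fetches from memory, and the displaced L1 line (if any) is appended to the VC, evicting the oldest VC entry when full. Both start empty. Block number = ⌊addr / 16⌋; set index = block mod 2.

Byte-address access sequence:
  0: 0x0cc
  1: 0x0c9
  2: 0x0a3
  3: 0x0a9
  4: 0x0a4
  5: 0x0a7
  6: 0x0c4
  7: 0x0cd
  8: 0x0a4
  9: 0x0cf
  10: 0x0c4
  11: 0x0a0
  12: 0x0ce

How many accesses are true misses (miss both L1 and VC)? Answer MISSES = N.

#0 0xcc→b12/s0 MISS; vc=[]
#1 0xc9→b12/s0 L1-HIT; vc=[]
#2 0xa3→b10/s0 MISS; vc=[12]
#3 0xa9→b10/s0 L1-HIT; vc=[12]
#4 0xa4→b10/s0 L1-HIT; vc=[12]
#5 0xa7→b10/s0 L1-HIT; vc=[12]
#6 0xc4→b12/s0 VC-HIT; vc=[10]
#7 0xcd→b12/s0 L1-HIT; vc=[10]
#8 0xa4→b10/s0 VC-HIT; vc=[12]
#9 0xcf→b12/s0 VC-HIT; vc=[10]
#10 0xc4→b12/s0 L1-HIT; vc=[10]
#11 0xa0→b10/s0 VC-HIT; vc=[12]
#12 0xce→b12/s0 VC-HIT; vc=[10]

MISSES = 2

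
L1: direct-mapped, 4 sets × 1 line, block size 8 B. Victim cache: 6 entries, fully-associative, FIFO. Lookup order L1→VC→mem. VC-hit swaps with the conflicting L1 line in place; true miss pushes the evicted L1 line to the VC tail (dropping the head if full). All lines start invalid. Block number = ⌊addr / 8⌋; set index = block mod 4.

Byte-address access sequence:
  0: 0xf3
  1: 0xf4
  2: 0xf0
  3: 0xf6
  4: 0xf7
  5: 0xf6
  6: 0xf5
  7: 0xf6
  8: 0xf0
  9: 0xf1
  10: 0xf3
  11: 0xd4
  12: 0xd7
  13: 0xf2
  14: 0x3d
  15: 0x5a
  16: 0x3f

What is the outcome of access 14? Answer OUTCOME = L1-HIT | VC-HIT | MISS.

  [0] addr=0xf3 blk=30 s=2: MISS | VC []
  [1] addr=0xf4 blk=30 s=2: L1-HIT | VC []
  [2] addr=0xf0 blk=30 s=2: L1-HIT | VC []
  [3] addr=0xf6 blk=30 s=2: L1-HIT | VC []
  [4] addr=0xf7 blk=30 s=2: L1-HIT | VC []
  [5] addr=0xf6 blk=30 s=2: L1-HIT | VC []
  [6] addr=0xf5 blk=30 s=2: L1-HIT | VC []
  [7] addr=0xf6 blk=30 s=2: L1-HIT | VC []
  [8] addr=0xf0 blk=30 s=2: L1-HIT | VC []
  [9] addr=0xf1 blk=30 s=2: L1-HIT | VC []
  [10] addr=0xf3 blk=30 s=2: L1-HIT | VC []
  [11] addr=0xd4 blk=26 s=2: MISS | VC [30]
  [12] addr=0xd7 blk=26 s=2: L1-HIT | VC [30]
  [13] addr=0xf2 blk=30 s=2: VC-HIT | VC [26]
  [14] addr=0x3d blk=7 s=3: MISS | VC [26]
  [15] addr=0x5a blk=11 s=3: MISS | VC [26, 7]
  [16] addr=0x3f blk=7 s=3: VC-HIT | VC [26, 11]

OUTCOME = MISS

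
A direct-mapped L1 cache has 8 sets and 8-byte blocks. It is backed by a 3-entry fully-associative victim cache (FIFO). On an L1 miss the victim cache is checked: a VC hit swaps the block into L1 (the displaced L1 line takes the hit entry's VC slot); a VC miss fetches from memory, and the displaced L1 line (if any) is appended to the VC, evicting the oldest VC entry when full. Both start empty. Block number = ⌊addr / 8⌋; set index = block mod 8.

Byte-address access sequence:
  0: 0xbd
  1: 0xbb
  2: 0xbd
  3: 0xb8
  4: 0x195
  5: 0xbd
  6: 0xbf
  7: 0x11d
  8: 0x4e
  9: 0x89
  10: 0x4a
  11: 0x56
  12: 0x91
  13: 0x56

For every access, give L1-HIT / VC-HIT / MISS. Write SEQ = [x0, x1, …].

SEQ = [MISS, L1-HIT, L1-HIT, L1-HIT, MISS, L1-HIT, L1-HIT, MISS, MISS, MISS, VC-HIT, MISS, MISS, VC-HIT]

  [0] addr=0xbd blk=23 s=7: MISS | VC []
  [1] addr=0xbb blk=23 s=7: L1-HIT | VC []
  [2] addr=0xbd blk=23 s=7: L1-HIT | VC []
  [3] addr=0xb8 blk=23 s=7: L1-HIT | VC []
  [4] addr=0x195 blk=50 s=2: MISS | VC []
  [5] addr=0xbd blk=23 s=7: L1-HIT | VC []
  [6] addr=0xbf blk=23 s=7: L1-HIT | VC []
  [7] addr=0x11d blk=35 s=3: MISS | VC []
  [8] addr=0x4e blk=9 s=1: MISS | VC []
  [9] addr=0x89 blk=17 s=1: MISS | VC [9]
  [10] addr=0x4a blk=9 s=1: VC-HIT | VC [17]
  [11] addr=0x56 blk=10 s=2: MISS | VC [17, 50]
  [12] addr=0x91 blk=18 s=2: MISS | VC [17, 50, 10]
  [13] addr=0x56 blk=10 s=2: VC-HIT | VC [17, 50, 18]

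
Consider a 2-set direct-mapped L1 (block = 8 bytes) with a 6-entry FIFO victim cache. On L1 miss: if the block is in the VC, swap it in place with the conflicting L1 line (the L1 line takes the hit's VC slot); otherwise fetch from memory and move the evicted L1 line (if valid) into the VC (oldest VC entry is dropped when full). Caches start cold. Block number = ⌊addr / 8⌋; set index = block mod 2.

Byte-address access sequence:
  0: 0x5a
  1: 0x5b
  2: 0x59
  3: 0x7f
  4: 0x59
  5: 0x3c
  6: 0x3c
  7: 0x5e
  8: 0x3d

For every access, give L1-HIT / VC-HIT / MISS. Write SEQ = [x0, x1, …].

SEQ = [MISS, L1-HIT, L1-HIT, MISS, VC-HIT, MISS, L1-HIT, VC-HIT, VC-HIT]

0: 0x5a (blk 11, set 1) → MISS  vc=[]
1: 0x5b (blk 11, set 1) → L1-HIT  vc=[]
2: 0x59 (blk 11, set 1) → L1-HIT  vc=[]
3: 0x7f (blk 15, set 1) → MISS  vc=[11]
4: 0x59 (blk 11, set 1) → VC-HIT  vc=[15]
5: 0x3c (blk 7, set 1) → MISS  vc=[15, 11]
6: 0x3c (blk 7, set 1) → L1-HIT  vc=[15, 11]
7: 0x5e (blk 11, set 1) → VC-HIT  vc=[15, 7]
8: 0x3d (blk 7, set 1) → VC-HIT  vc=[15, 11]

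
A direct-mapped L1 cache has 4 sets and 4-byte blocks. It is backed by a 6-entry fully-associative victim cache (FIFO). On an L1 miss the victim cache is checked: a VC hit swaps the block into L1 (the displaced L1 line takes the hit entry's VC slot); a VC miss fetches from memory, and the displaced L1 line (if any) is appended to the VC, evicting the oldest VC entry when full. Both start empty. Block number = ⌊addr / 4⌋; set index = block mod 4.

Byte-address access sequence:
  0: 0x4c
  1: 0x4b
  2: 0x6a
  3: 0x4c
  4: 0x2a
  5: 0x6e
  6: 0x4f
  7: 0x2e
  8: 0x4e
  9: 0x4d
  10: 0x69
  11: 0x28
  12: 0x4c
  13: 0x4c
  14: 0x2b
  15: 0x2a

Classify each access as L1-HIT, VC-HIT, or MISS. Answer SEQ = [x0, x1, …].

SEQ = [MISS, MISS, MISS, L1-HIT, MISS, MISS, VC-HIT, MISS, VC-HIT, L1-HIT, VC-HIT, VC-HIT, L1-HIT, L1-HIT, L1-HIT, L1-HIT]

#0 0x4c→b19/s3 MISS; vc=[]
#1 0x4b→b18/s2 MISS; vc=[]
#2 0x6a→b26/s2 MISS; vc=[18]
#3 0x4c→b19/s3 L1-HIT; vc=[18]
#4 0x2a→b10/s2 MISS; vc=[18,26]
#5 0x6e→b27/s3 MISS; vc=[18,26,19]
#6 0x4f→b19/s3 VC-HIT; vc=[18,26,27]
#7 0x2e→b11/s3 MISS; vc=[18,26,27,19]
#8 0x4e→b19/s3 VC-HIT; vc=[18,26,27,11]
#9 0x4d→b19/s3 L1-HIT; vc=[18,26,27,11]
#10 0x69→b26/s2 VC-HIT; vc=[18,10,27,11]
#11 0x28→b10/s2 VC-HIT; vc=[18,26,27,11]
#12 0x4c→b19/s3 L1-HIT; vc=[18,26,27,11]
#13 0x4c→b19/s3 L1-HIT; vc=[18,26,27,11]
#14 0x2b→b10/s2 L1-HIT; vc=[18,26,27,11]
#15 0x2a→b10/s2 L1-HIT; vc=[18,26,27,11]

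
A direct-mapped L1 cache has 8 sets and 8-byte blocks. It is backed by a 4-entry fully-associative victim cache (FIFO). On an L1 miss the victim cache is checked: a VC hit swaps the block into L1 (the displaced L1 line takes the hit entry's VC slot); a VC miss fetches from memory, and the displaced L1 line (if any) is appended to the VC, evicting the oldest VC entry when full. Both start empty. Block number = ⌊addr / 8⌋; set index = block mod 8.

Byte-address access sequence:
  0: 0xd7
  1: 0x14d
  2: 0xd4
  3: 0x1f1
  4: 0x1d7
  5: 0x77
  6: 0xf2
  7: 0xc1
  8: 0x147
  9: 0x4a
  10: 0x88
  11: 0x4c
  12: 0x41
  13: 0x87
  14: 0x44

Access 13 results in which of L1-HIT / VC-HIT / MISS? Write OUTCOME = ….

OUTCOME = MISS

  [0] addr=0xd7 blk=26 s=2: MISS | VC []
  [1] addr=0x14d blk=41 s=1: MISS | VC []
  [2] addr=0xd4 blk=26 s=2: L1-HIT | VC []
  [3] addr=0x1f1 blk=62 s=6: MISS | VC []
  [4] addr=0x1d7 blk=58 s=2: MISS | VC [26]
  [5] addr=0x77 blk=14 s=6: MISS | VC [26, 62]
  [6] addr=0xf2 blk=30 s=6: MISS | VC [26, 62, 14]
  [7] addr=0xc1 blk=24 s=0: MISS | VC [26, 62, 14]
  [8] addr=0x147 blk=40 s=0: MISS | VC [26, 62, 14, 24]
  [9] addr=0x4a blk=9 s=1: MISS | VC [62, 14, 24, 41]
  [10] addr=0x88 blk=17 s=1: MISS | VC [14, 24, 41, 9]
  [11] addr=0x4c blk=9 s=1: VC-HIT | VC [14, 24, 41, 17]
  [12] addr=0x41 blk=8 s=0: MISS | VC [24, 41, 17, 40]
  [13] addr=0x87 blk=16 s=0: MISS | VC [41, 17, 40, 8]
  [14] addr=0x44 blk=8 s=0: VC-HIT | VC [41, 17, 40, 16]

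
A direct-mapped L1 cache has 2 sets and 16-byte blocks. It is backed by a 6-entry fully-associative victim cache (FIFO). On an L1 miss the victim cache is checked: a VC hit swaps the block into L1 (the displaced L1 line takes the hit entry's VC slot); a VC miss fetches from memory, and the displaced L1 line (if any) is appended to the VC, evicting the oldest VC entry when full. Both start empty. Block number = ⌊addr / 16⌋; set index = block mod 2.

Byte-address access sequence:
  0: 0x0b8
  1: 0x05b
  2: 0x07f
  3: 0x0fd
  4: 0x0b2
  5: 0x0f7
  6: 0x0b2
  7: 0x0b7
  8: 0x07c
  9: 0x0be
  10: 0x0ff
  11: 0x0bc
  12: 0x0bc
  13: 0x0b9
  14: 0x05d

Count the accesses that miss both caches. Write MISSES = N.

MISSES = 4

#0 0xb8→b11/s1 MISS; vc=[]
#1 0x5b→b5/s1 MISS; vc=[11]
#2 0x7f→b7/s1 MISS; vc=[11,5]
#3 0xfd→b15/s1 MISS; vc=[11,5,7]
#4 0xb2→b11/s1 VC-HIT; vc=[15,5,7]
#5 0xf7→b15/s1 VC-HIT; vc=[11,5,7]
#6 0xb2→b11/s1 VC-HIT; vc=[15,5,7]
#7 0xb7→b11/s1 L1-HIT; vc=[15,5,7]
#8 0x7c→b7/s1 VC-HIT; vc=[15,5,11]
#9 0xbe→b11/s1 VC-HIT; vc=[15,5,7]
#10 0xff→b15/s1 VC-HIT; vc=[11,5,7]
#11 0xbc→b11/s1 VC-HIT; vc=[15,5,7]
#12 0xbc→b11/s1 L1-HIT; vc=[15,5,7]
#13 0xb9→b11/s1 L1-HIT; vc=[15,5,7]
#14 0x5d→b5/s1 VC-HIT; vc=[15,11,7]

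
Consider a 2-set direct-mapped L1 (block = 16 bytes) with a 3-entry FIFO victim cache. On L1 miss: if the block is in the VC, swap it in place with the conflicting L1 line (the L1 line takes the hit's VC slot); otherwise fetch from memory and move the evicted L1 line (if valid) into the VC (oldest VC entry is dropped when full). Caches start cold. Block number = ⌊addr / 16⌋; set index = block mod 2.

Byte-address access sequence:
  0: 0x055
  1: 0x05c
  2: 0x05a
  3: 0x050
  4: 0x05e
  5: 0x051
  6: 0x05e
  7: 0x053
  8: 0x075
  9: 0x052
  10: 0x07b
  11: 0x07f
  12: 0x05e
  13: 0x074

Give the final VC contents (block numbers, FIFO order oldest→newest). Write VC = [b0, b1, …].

0: 0x55 (blk 5, set 1) → MISS  vc=[]
1: 0x5c (blk 5, set 1) → L1-HIT  vc=[]
2: 0x5a (blk 5, set 1) → L1-HIT  vc=[]
3: 0x50 (blk 5, set 1) → L1-HIT  vc=[]
4: 0x5e (blk 5, set 1) → L1-HIT  vc=[]
5: 0x51 (blk 5, set 1) → L1-HIT  vc=[]
6: 0x5e (blk 5, set 1) → L1-HIT  vc=[]
7: 0x53 (blk 5, set 1) → L1-HIT  vc=[]
8: 0x75 (blk 7, set 1) → MISS  vc=[5]
9: 0x52 (blk 5, set 1) → VC-HIT  vc=[7]
10: 0x7b (blk 7, set 1) → VC-HIT  vc=[5]
11: 0x7f (blk 7, set 1) → L1-HIT  vc=[5]
12: 0x5e (blk 5, set 1) → VC-HIT  vc=[7]
13: 0x74 (blk 7, set 1) → VC-HIT  vc=[5]

VC = [5]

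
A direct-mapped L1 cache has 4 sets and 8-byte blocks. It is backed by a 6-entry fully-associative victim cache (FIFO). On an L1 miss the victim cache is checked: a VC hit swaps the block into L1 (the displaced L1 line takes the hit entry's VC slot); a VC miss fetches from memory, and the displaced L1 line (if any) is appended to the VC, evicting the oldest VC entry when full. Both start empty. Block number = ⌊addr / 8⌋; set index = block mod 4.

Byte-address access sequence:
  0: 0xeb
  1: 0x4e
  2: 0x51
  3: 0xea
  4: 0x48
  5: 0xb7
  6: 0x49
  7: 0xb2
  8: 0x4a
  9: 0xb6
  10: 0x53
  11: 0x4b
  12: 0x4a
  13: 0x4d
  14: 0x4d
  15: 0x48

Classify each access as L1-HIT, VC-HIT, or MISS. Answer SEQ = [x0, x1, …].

0: 0xeb (blk 29, set 1) → MISS  vc=[]
1: 0x4e (blk 9, set 1) → MISS  vc=[29]
2: 0x51 (blk 10, set 2) → MISS  vc=[29]
3: 0xea (blk 29, set 1) → VC-HIT  vc=[9]
4: 0x48 (blk 9, set 1) → VC-HIT  vc=[29]
5: 0xb7 (blk 22, set 2) → MISS  vc=[29, 10]
6: 0x49 (blk 9, set 1) → L1-HIT  vc=[29, 10]
7: 0xb2 (blk 22, set 2) → L1-HIT  vc=[29, 10]
8: 0x4a (blk 9, set 1) → L1-HIT  vc=[29, 10]
9: 0xb6 (blk 22, set 2) → L1-HIT  vc=[29, 10]
10: 0x53 (blk 10, set 2) → VC-HIT  vc=[29, 22]
11: 0x4b (blk 9, set 1) → L1-HIT  vc=[29, 22]
12: 0x4a (blk 9, set 1) → L1-HIT  vc=[29, 22]
13: 0x4d (blk 9, set 1) → L1-HIT  vc=[29, 22]
14: 0x4d (blk 9, set 1) → L1-HIT  vc=[29, 22]
15: 0x48 (blk 9, set 1) → L1-HIT  vc=[29, 22]

SEQ = [MISS, MISS, MISS, VC-HIT, VC-HIT, MISS, L1-HIT, L1-HIT, L1-HIT, L1-HIT, VC-HIT, L1-HIT, L1-HIT, L1-HIT, L1-HIT, L1-HIT]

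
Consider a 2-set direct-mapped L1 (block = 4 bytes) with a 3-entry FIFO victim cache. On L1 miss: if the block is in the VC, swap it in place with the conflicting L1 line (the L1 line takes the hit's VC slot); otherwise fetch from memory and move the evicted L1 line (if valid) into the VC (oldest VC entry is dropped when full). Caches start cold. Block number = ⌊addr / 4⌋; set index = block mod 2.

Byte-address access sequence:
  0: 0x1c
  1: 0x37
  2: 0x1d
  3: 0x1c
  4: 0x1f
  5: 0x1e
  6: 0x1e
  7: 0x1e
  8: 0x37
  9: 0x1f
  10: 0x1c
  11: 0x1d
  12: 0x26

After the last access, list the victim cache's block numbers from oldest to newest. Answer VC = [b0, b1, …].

#0 0x1c→b7/s1 MISS; vc=[]
#1 0x37→b13/s1 MISS; vc=[7]
#2 0x1d→b7/s1 VC-HIT; vc=[13]
#3 0x1c→b7/s1 L1-HIT; vc=[13]
#4 0x1f→b7/s1 L1-HIT; vc=[13]
#5 0x1e→b7/s1 L1-HIT; vc=[13]
#6 0x1e→b7/s1 L1-HIT; vc=[13]
#7 0x1e→b7/s1 L1-HIT; vc=[13]
#8 0x37→b13/s1 VC-HIT; vc=[7]
#9 0x1f→b7/s1 VC-HIT; vc=[13]
#10 0x1c→b7/s1 L1-HIT; vc=[13]
#11 0x1d→b7/s1 L1-HIT; vc=[13]
#12 0x26→b9/s1 MISS; vc=[13,7]

VC = [13, 7]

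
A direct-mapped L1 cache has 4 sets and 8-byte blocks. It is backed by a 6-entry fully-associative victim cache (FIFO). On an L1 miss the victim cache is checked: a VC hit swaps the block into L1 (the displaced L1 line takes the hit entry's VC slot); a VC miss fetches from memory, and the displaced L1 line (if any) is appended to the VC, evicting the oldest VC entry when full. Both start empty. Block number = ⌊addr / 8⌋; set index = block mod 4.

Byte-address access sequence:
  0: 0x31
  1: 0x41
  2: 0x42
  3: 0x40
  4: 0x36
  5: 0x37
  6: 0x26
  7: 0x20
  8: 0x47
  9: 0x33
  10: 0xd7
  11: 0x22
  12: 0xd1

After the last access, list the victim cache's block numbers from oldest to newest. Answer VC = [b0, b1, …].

VC = [8, 6]

0: 0x31 (blk 6, set 2) → MISS  vc=[]
1: 0x41 (blk 8, set 0) → MISS  vc=[]
2: 0x42 (blk 8, set 0) → L1-HIT  vc=[]
3: 0x40 (blk 8, set 0) → L1-HIT  vc=[]
4: 0x36 (blk 6, set 2) → L1-HIT  vc=[]
5: 0x37 (blk 6, set 2) → L1-HIT  vc=[]
6: 0x26 (blk 4, set 0) → MISS  vc=[8]
7: 0x20 (blk 4, set 0) → L1-HIT  vc=[8]
8: 0x47 (blk 8, set 0) → VC-HIT  vc=[4]
9: 0x33 (blk 6, set 2) → L1-HIT  vc=[4]
10: 0xd7 (blk 26, set 2) → MISS  vc=[4, 6]
11: 0x22 (blk 4, set 0) → VC-HIT  vc=[8, 6]
12: 0xd1 (blk 26, set 2) → L1-HIT  vc=[8, 6]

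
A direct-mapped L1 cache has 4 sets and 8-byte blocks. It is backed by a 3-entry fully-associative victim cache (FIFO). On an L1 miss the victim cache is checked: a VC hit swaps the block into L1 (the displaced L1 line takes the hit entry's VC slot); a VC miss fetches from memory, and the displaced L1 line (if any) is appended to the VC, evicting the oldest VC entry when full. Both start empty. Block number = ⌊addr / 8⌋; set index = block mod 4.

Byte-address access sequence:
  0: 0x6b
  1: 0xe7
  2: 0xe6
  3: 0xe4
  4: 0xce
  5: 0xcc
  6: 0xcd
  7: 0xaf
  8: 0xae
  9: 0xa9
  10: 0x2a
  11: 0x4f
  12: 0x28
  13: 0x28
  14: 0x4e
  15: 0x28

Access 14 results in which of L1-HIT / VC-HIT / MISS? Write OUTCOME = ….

OUTCOME = VC-HIT

  [0] addr=0x6b blk=13 s=1: MISS | VC []
  [1] addr=0xe7 blk=28 s=0: MISS | VC []
  [2] addr=0xe6 blk=28 s=0: L1-HIT | VC []
  [3] addr=0xe4 blk=28 s=0: L1-HIT | VC []
  [4] addr=0xce blk=25 s=1: MISS | VC [13]
  [5] addr=0xcc blk=25 s=1: L1-HIT | VC [13]
  [6] addr=0xcd blk=25 s=1: L1-HIT | VC [13]
  [7] addr=0xaf blk=21 s=1: MISS | VC [13, 25]
  [8] addr=0xae blk=21 s=1: L1-HIT | VC [13, 25]
  [9] addr=0xa9 blk=21 s=1: L1-HIT | VC [13, 25]
  [10] addr=0x2a blk=5 s=1: MISS | VC [13, 25, 21]
  [11] addr=0x4f blk=9 s=1: MISS | VC [25, 21, 5]
  [12] addr=0x28 blk=5 s=1: VC-HIT | VC [25, 21, 9]
  [13] addr=0x28 blk=5 s=1: L1-HIT | VC [25, 21, 9]
  [14] addr=0x4e blk=9 s=1: VC-HIT | VC [25, 21, 5]
  [15] addr=0x28 blk=5 s=1: VC-HIT | VC [25, 21, 9]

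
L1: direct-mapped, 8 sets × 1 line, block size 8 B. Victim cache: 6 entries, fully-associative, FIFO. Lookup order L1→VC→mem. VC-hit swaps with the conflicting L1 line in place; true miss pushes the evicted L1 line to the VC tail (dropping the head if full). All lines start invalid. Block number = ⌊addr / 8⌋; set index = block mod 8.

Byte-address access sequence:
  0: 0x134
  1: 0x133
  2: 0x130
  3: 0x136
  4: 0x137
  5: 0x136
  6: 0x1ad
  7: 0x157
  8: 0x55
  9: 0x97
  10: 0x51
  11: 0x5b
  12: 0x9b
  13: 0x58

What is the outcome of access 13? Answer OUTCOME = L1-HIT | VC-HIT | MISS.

OUTCOME = VC-HIT

#0 0x134→b38/s6 MISS; vc=[]
#1 0x133→b38/s6 L1-HIT; vc=[]
#2 0x130→b38/s6 L1-HIT; vc=[]
#3 0x136→b38/s6 L1-HIT; vc=[]
#4 0x137→b38/s6 L1-HIT; vc=[]
#5 0x136→b38/s6 L1-HIT; vc=[]
#6 0x1ad→b53/s5 MISS; vc=[]
#7 0x157→b42/s2 MISS; vc=[]
#8 0x55→b10/s2 MISS; vc=[42]
#9 0x97→b18/s2 MISS; vc=[42,10]
#10 0x51→b10/s2 VC-HIT; vc=[42,18]
#11 0x5b→b11/s3 MISS; vc=[42,18]
#12 0x9b→b19/s3 MISS; vc=[42,18,11]
#13 0x58→b11/s3 VC-HIT; vc=[42,18,19]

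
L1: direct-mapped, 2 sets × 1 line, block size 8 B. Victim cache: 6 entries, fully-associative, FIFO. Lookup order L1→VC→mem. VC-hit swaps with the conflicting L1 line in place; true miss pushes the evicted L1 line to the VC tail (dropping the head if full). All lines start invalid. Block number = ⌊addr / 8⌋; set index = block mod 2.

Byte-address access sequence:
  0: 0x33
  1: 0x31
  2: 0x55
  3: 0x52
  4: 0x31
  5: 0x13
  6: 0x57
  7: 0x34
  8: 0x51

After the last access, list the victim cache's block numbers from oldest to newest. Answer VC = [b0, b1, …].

0: 0x33 (blk 6, set 0) → MISS  vc=[]
1: 0x31 (blk 6, set 0) → L1-HIT  vc=[]
2: 0x55 (blk 10, set 0) → MISS  vc=[6]
3: 0x52 (blk 10, set 0) → L1-HIT  vc=[6]
4: 0x31 (blk 6, set 0) → VC-HIT  vc=[10]
5: 0x13 (blk 2, set 0) → MISS  vc=[10, 6]
6: 0x57 (blk 10, set 0) → VC-HIT  vc=[2, 6]
7: 0x34 (blk 6, set 0) → VC-HIT  vc=[2, 10]
8: 0x51 (blk 10, set 0) → VC-HIT  vc=[2, 6]

VC = [2, 6]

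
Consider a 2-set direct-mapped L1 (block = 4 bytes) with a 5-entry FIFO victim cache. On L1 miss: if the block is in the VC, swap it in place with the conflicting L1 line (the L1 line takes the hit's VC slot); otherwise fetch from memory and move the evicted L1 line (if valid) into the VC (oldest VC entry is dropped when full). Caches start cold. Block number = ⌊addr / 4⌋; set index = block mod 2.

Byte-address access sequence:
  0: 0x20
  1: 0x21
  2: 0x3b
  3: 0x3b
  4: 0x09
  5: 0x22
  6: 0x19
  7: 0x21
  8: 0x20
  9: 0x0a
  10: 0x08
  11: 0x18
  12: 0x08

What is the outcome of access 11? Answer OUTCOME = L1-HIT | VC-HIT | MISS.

#0 0x20→b8/s0 MISS; vc=[]
#1 0x21→b8/s0 L1-HIT; vc=[]
#2 0x3b→b14/s0 MISS; vc=[8]
#3 0x3b→b14/s0 L1-HIT; vc=[8]
#4 0x9→b2/s0 MISS; vc=[8,14]
#5 0x22→b8/s0 VC-HIT; vc=[2,14]
#6 0x19→b6/s0 MISS; vc=[2,14,8]
#7 0x21→b8/s0 VC-HIT; vc=[2,14,6]
#8 0x20→b8/s0 L1-HIT; vc=[2,14,6]
#9 0xa→b2/s0 VC-HIT; vc=[8,14,6]
#10 0x8→b2/s0 L1-HIT; vc=[8,14,6]
#11 0x18→b6/s0 VC-HIT; vc=[8,14,2]
#12 0x8→b2/s0 VC-HIT; vc=[8,14,6]

OUTCOME = VC-HIT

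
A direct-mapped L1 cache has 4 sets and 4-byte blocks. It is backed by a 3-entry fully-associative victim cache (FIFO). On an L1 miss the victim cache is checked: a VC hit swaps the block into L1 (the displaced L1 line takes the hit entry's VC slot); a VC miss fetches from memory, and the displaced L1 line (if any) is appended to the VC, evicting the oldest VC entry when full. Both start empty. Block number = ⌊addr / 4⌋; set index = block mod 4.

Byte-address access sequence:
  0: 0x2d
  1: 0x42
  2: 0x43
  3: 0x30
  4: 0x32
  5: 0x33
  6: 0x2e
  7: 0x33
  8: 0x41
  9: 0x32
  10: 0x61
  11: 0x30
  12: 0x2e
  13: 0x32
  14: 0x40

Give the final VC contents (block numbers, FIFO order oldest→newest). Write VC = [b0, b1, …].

0: 0x2d (blk 11, set 3) → MISS  vc=[]
1: 0x42 (blk 16, set 0) → MISS  vc=[]
2: 0x43 (blk 16, set 0) → L1-HIT  vc=[]
3: 0x30 (blk 12, set 0) → MISS  vc=[16]
4: 0x32 (blk 12, set 0) → L1-HIT  vc=[16]
5: 0x33 (blk 12, set 0) → L1-HIT  vc=[16]
6: 0x2e (blk 11, set 3) → L1-HIT  vc=[16]
7: 0x33 (blk 12, set 0) → L1-HIT  vc=[16]
8: 0x41 (blk 16, set 0) → VC-HIT  vc=[12]
9: 0x32 (blk 12, set 0) → VC-HIT  vc=[16]
10: 0x61 (blk 24, set 0) → MISS  vc=[16, 12]
11: 0x30 (blk 12, set 0) → VC-HIT  vc=[16, 24]
12: 0x2e (blk 11, set 3) → L1-HIT  vc=[16, 24]
13: 0x32 (blk 12, set 0) → L1-HIT  vc=[16, 24]
14: 0x40 (blk 16, set 0) → VC-HIT  vc=[12, 24]

VC = [12, 24]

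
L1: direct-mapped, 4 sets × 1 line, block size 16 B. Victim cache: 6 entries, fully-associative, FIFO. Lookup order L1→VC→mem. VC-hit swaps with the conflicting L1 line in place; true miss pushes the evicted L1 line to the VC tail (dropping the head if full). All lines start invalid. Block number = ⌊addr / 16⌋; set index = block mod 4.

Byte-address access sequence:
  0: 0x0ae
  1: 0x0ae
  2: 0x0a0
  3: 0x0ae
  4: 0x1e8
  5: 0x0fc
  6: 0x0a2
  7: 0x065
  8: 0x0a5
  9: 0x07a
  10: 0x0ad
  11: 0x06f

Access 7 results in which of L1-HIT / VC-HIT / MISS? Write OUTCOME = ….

OUTCOME = MISS

  [0] addr=0xae blk=10 s=2: MISS | VC []
  [1] addr=0xae blk=10 s=2: L1-HIT | VC []
  [2] addr=0xa0 blk=10 s=2: L1-HIT | VC []
  [3] addr=0xae blk=10 s=2: L1-HIT | VC []
  [4] addr=0x1e8 blk=30 s=2: MISS | VC [10]
  [5] addr=0xfc blk=15 s=3: MISS | VC [10]
  [6] addr=0xa2 blk=10 s=2: VC-HIT | VC [30]
  [7] addr=0x65 blk=6 s=2: MISS | VC [30, 10]
  [8] addr=0xa5 blk=10 s=2: VC-HIT | VC [30, 6]
  [9] addr=0x7a blk=7 s=3: MISS | VC [30, 6, 15]
  [10] addr=0xad blk=10 s=2: L1-HIT | VC [30, 6, 15]
  [11] addr=0x6f blk=6 s=2: VC-HIT | VC [30, 10, 15]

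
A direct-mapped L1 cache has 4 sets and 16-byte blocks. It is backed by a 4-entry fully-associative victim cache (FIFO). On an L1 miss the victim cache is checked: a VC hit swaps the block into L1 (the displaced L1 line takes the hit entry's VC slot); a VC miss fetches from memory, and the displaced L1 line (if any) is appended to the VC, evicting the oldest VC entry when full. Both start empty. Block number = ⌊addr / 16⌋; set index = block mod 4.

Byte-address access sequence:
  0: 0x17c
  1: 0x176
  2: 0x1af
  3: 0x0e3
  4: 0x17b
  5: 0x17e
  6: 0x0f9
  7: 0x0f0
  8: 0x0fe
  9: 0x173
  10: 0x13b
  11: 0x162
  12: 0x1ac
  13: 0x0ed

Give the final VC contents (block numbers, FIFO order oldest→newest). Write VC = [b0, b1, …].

0: 0x17c (blk 23, set 3) → MISS  vc=[]
1: 0x176 (blk 23, set 3) → L1-HIT  vc=[]
2: 0x1af (blk 26, set 2) → MISS  vc=[]
3: 0xe3 (blk 14, set 2) → MISS  vc=[26]
4: 0x17b (blk 23, set 3) → L1-HIT  vc=[26]
5: 0x17e (blk 23, set 3) → L1-HIT  vc=[26]
6: 0xf9 (blk 15, set 3) → MISS  vc=[26, 23]
7: 0xf0 (blk 15, set 3) → L1-HIT  vc=[26, 23]
8: 0xfe (blk 15, set 3) → L1-HIT  vc=[26, 23]
9: 0x173 (blk 23, set 3) → VC-HIT  vc=[26, 15]
10: 0x13b (blk 19, set 3) → MISS  vc=[26, 15, 23]
11: 0x162 (blk 22, set 2) → MISS  vc=[26, 15, 23, 14]
12: 0x1ac (blk 26, set 2) → VC-HIT  vc=[22, 15, 23, 14]
13: 0xed (blk 14, set 2) → VC-HIT  vc=[22, 15, 23, 26]

VC = [22, 15, 23, 26]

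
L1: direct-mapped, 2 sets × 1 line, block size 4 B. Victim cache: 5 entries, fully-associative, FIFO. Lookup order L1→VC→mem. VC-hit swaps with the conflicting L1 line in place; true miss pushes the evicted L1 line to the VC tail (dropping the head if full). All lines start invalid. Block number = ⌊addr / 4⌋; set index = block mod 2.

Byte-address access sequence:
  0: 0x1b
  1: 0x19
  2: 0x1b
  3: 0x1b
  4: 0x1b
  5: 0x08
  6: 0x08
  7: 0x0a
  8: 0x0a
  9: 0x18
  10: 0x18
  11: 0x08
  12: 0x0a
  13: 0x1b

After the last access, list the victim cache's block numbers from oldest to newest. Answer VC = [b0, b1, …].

VC = [2]

0: 0x1b (blk 6, set 0) → MISS  vc=[]
1: 0x19 (blk 6, set 0) → L1-HIT  vc=[]
2: 0x1b (blk 6, set 0) → L1-HIT  vc=[]
3: 0x1b (blk 6, set 0) → L1-HIT  vc=[]
4: 0x1b (blk 6, set 0) → L1-HIT  vc=[]
5: 0x8 (blk 2, set 0) → MISS  vc=[6]
6: 0x8 (blk 2, set 0) → L1-HIT  vc=[6]
7: 0xa (blk 2, set 0) → L1-HIT  vc=[6]
8: 0xa (blk 2, set 0) → L1-HIT  vc=[6]
9: 0x18 (blk 6, set 0) → VC-HIT  vc=[2]
10: 0x18 (blk 6, set 0) → L1-HIT  vc=[2]
11: 0x8 (blk 2, set 0) → VC-HIT  vc=[6]
12: 0xa (blk 2, set 0) → L1-HIT  vc=[6]
13: 0x1b (blk 6, set 0) → VC-HIT  vc=[2]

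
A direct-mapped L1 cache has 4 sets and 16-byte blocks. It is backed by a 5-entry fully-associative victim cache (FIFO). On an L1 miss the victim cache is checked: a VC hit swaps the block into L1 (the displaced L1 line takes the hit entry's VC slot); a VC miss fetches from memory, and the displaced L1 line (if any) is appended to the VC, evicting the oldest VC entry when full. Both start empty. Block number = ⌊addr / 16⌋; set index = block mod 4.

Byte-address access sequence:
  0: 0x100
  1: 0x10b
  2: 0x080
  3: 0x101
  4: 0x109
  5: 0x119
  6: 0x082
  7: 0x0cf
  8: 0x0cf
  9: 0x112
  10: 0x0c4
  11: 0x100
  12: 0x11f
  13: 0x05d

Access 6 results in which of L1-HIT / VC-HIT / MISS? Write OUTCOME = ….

  [0] addr=0x100 blk=16 s=0: MISS | VC []
  [1] addr=0x10b blk=16 s=0: L1-HIT | VC []
  [2] addr=0x80 blk=8 s=0: MISS | VC [16]
  [3] addr=0x101 blk=16 s=0: VC-HIT | VC [8]
  [4] addr=0x109 blk=16 s=0: L1-HIT | VC [8]
  [5] addr=0x119 blk=17 s=1: MISS | VC [8]
  [6] addr=0x82 blk=8 s=0: VC-HIT | VC [16]
  [7] addr=0xcf blk=12 s=0: MISS | VC [16, 8]
  [8] addr=0xcf blk=12 s=0: L1-HIT | VC [16, 8]
  [9] addr=0x112 blk=17 s=1: L1-HIT | VC [16, 8]
  [10] addr=0xc4 blk=12 s=0: L1-HIT | VC [16, 8]
  [11] addr=0x100 blk=16 s=0: VC-HIT | VC [12, 8]
  [12] addr=0x11f blk=17 s=1: L1-HIT | VC [12, 8]
  [13] addr=0x5d blk=5 s=1: MISS | VC [12, 8, 17]

OUTCOME = VC-HIT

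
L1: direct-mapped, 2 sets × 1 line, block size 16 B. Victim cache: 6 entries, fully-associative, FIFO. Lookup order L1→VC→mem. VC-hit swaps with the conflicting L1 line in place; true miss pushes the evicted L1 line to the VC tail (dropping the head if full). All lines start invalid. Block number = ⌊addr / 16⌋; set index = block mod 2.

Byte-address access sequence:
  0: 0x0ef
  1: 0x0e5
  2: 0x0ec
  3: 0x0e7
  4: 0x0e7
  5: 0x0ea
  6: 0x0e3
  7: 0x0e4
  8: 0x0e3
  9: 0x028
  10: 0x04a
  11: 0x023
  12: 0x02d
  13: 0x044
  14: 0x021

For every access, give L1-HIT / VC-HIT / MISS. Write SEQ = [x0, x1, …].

#0 0xef→b14/s0 MISS; vc=[]
#1 0xe5→b14/s0 L1-HIT; vc=[]
#2 0xec→b14/s0 L1-HIT; vc=[]
#3 0xe7→b14/s0 L1-HIT; vc=[]
#4 0xe7→b14/s0 L1-HIT; vc=[]
#5 0xea→b14/s0 L1-HIT; vc=[]
#6 0xe3→b14/s0 L1-HIT; vc=[]
#7 0xe4→b14/s0 L1-HIT; vc=[]
#8 0xe3→b14/s0 L1-HIT; vc=[]
#9 0x28→b2/s0 MISS; vc=[14]
#10 0x4a→b4/s0 MISS; vc=[14,2]
#11 0x23→b2/s0 VC-HIT; vc=[14,4]
#12 0x2d→b2/s0 L1-HIT; vc=[14,4]
#13 0x44→b4/s0 VC-HIT; vc=[14,2]
#14 0x21→b2/s0 VC-HIT; vc=[14,4]

SEQ = [MISS, L1-HIT, L1-HIT, L1-HIT, L1-HIT, L1-HIT, L1-HIT, L1-HIT, L1-HIT, MISS, MISS, VC-HIT, L1-HIT, VC-HIT, VC-HIT]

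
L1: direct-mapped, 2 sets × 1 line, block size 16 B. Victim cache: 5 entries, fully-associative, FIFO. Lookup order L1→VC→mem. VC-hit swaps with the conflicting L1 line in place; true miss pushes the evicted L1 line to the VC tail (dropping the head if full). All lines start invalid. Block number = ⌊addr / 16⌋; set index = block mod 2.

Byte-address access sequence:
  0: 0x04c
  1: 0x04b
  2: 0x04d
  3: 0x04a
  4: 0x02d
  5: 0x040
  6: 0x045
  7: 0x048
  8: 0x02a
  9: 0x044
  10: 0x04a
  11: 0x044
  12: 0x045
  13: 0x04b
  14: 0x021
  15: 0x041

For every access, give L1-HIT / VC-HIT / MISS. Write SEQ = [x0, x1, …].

SEQ = [MISS, L1-HIT, L1-HIT, L1-HIT, MISS, VC-HIT, L1-HIT, L1-HIT, VC-HIT, VC-HIT, L1-HIT, L1-HIT, L1-HIT, L1-HIT, VC-HIT, VC-HIT]

#0 0x4c→b4/s0 MISS; vc=[]
#1 0x4b→b4/s0 L1-HIT; vc=[]
#2 0x4d→b4/s0 L1-HIT; vc=[]
#3 0x4a→b4/s0 L1-HIT; vc=[]
#4 0x2d→b2/s0 MISS; vc=[4]
#5 0x40→b4/s0 VC-HIT; vc=[2]
#6 0x45→b4/s0 L1-HIT; vc=[2]
#7 0x48→b4/s0 L1-HIT; vc=[2]
#8 0x2a→b2/s0 VC-HIT; vc=[4]
#9 0x44→b4/s0 VC-HIT; vc=[2]
#10 0x4a→b4/s0 L1-HIT; vc=[2]
#11 0x44→b4/s0 L1-HIT; vc=[2]
#12 0x45→b4/s0 L1-HIT; vc=[2]
#13 0x4b→b4/s0 L1-HIT; vc=[2]
#14 0x21→b2/s0 VC-HIT; vc=[4]
#15 0x41→b4/s0 VC-HIT; vc=[2]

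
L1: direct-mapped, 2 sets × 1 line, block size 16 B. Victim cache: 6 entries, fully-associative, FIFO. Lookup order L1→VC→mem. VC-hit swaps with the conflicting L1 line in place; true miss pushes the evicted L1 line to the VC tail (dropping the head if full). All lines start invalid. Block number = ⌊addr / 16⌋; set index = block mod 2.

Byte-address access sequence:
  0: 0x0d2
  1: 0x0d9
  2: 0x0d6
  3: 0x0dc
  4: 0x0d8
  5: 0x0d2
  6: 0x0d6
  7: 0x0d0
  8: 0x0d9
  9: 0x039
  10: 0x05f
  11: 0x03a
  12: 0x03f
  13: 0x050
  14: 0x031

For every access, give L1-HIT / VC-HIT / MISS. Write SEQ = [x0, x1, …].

SEQ = [MISS, L1-HIT, L1-HIT, L1-HIT, L1-HIT, L1-HIT, L1-HIT, L1-HIT, L1-HIT, MISS, MISS, VC-HIT, L1-HIT, VC-HIT, VC-HIT]

  [0] addr=0xd2 blk=13 s=1: MISS | VC []
  [1] addr=0xd9 blk=13 s=1: L1-HIT | VC []
  [2] addr=0xd6 blk=13 s=1: L1-HIT | VC []
  [3] addr=0xdc blk=13 s=1: L1-HIT | VC []
  [4] addr=0xd8 blk=13 s=1: L1-HIT | VC []
  [5] addr=0xd2 blk=13 s=1: L1-HIT | VC []
  [6] addr=0xd6 blk=13 s=1: L1-HIT | VC []
  [7] addr=0xd0 blk=13 s=1: L1-HIT | VC []
  [8] addr=0xd9 blk=13 s=1: L1-HIT | VC []
  [9] addr=0x39 blk=3 s=1: MISS | VC [13]
  [10] addr=0x5f blk=5 s=1: MISS | VC [13, 3]
  [11] addr=0x3a blk=3 s=1: VC-HIT | VC [13, 5]
  [12] addr=0x3f blk=3 s=1: L1-HIT | VC [13, 5]
  [13] addr=0x50 blk=5 s=1: VC-HIT | VC [13, 3]
  [14] addr=0x31 blk=3 s=1: VC-HIT | VC [13, 5]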